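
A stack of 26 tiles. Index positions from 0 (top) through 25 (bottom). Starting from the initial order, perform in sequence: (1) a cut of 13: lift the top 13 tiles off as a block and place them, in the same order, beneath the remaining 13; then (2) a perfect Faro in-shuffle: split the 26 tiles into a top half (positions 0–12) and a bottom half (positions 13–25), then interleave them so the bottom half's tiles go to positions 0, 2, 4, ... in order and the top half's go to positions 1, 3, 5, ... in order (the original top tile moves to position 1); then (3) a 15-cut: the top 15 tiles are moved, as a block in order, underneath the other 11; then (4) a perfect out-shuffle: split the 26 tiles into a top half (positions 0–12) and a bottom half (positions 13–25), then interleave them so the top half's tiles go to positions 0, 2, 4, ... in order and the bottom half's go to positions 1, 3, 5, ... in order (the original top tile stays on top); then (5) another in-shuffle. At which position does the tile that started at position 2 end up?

Track the tile from position 2 forward through each operation:
  after op 1 (cut 13): 2 → 15
  after op 2 (in-shuffle): 15 → 4
  after op 3 (cut 15): 4 → 15
  after op 4 (out-shuffle): 15 → 5
  after op 5 (in-shuffle): 5 → 11

11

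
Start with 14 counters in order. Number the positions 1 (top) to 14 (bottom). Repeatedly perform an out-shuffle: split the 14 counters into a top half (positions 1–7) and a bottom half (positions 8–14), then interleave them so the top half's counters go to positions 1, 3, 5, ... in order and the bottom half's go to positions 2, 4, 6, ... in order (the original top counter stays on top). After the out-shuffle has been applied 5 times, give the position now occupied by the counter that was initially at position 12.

Track the counter's position through each out-shuffle:
12 → 10 → 6 → 11 → 8 → 2

2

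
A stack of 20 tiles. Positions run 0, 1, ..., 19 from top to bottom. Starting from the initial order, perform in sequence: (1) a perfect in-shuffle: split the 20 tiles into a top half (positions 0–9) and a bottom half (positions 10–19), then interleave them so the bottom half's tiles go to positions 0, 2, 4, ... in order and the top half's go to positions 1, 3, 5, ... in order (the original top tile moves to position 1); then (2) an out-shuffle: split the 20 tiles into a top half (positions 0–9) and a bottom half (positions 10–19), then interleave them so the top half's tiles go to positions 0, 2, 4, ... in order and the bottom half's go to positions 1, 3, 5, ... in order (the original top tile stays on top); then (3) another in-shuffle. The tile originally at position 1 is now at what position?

13

Track the tile from position 1 forward through each operation:
  after op 1 (in-shuffle): 1 → 3
  after op 2 (out-shuffle): 3 → 6
  after op 3 (in-shuffle): 6 → 13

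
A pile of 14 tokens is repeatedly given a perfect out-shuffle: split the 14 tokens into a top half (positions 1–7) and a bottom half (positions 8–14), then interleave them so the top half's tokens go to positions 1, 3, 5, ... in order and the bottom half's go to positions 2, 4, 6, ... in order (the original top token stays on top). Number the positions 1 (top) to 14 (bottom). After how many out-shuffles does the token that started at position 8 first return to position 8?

Follow position 8 under repeated out-shuffles:
8 → 2 → 3 → 5 → 9 → 4 → 7 → 13 → 12 → 10 → 6 → 11 → 8
It first returns after 12 out-shuffles.

12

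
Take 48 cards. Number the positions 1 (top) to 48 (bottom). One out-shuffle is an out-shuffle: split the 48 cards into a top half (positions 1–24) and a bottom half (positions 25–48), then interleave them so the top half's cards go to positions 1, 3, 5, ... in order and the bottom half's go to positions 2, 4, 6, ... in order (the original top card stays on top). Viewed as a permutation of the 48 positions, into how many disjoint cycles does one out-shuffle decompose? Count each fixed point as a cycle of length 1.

4

Trace each unvisited position around until it returns:
(1) (2 3 5 9 17 33 ... len 23) (6 11 21 41 34 20 ... len 23) (48)
4 cycles in total.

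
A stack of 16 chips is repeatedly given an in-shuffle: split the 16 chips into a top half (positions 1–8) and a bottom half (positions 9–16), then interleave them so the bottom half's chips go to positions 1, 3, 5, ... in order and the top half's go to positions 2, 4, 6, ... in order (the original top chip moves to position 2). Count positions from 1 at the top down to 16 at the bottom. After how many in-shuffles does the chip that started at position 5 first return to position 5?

8

Follow position 5 under repeated in-shuffles:
5 → 10 → 3 → 6 → 12 → 7 → 14 → 11 → 5
It first returns after 8 in-shuffles.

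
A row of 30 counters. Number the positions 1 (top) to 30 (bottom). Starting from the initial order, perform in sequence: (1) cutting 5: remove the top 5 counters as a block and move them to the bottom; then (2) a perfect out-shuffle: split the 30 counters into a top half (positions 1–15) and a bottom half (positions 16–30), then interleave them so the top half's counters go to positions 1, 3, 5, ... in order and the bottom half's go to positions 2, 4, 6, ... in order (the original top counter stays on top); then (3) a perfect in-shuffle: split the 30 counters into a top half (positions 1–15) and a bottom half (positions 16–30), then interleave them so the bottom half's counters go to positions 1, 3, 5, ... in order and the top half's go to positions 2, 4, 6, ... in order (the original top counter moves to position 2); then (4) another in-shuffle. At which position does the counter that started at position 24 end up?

1

Track the counter from position 24 forward through each operation:
  after op 1 (cut 5): 24 → 19
  after op 2 (out-shuffle): 19 → 8
  after op 3 (in-shuffle): 8 → 16
  after op 4 (in-shuffle): 16 → 1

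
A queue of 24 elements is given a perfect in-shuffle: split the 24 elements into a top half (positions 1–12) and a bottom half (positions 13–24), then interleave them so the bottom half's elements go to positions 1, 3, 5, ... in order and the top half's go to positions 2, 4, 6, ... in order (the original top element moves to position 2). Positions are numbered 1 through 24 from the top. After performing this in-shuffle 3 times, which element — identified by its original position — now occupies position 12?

Work backwards from position 12, undoing one in-shuffle at a time:
12 ← 6 ← 3 ← 14
So the element now at position 12 started at position 14.

14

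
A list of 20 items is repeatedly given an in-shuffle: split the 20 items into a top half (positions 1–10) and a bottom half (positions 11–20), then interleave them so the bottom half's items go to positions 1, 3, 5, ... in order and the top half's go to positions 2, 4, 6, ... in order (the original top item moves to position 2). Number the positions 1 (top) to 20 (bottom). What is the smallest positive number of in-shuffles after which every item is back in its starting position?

The in-shuffle permutes the 20 positions with cycle lengths [2, 3, 3, 6, 6].
Every item is home exactly when every cycle has completed a whole number of laps, i.e. after lcm(2, 3, 6) = 6 in-shuffles.

6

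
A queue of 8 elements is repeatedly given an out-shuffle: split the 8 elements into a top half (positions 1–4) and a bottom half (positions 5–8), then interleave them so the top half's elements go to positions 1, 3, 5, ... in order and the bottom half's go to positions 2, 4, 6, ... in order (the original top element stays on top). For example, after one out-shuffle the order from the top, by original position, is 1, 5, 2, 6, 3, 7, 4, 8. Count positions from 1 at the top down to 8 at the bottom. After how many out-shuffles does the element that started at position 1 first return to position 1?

1

Position 1 is fixed by the out-shuffle; it is already back after 1 application.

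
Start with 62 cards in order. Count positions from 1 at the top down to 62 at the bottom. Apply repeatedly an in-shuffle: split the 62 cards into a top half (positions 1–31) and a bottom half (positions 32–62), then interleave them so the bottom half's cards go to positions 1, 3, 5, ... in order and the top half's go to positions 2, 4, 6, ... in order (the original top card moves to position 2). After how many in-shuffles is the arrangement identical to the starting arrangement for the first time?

6

The in-shuffle permutes the 62 positions with cycle lengths [2, 3, 3, 6, 6, 6, 6, 6, 6, 6, 6, 6].
Every card is home exactly when every cycle has completed a whole number of laps, i.e. after lcm(2, 3, 6) = 6 in-shuffles.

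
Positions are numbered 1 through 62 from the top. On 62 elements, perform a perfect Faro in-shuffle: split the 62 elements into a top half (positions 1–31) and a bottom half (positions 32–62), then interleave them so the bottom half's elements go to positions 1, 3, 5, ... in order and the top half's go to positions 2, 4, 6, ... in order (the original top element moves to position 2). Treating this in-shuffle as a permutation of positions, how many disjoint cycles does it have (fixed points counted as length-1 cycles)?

Trace each unvisited position around until it returns:
(1 2 4 8 16 32) (3 6 12 24 48 33) (5 10 20 40 17 34) (7 14 28 56 49 35) (9 18 36) (11 22 44 25 50 37) (13 26 52 41 19 38) (15 30 60 57 51 39) ... plus 4 more
12 cycles in total.

12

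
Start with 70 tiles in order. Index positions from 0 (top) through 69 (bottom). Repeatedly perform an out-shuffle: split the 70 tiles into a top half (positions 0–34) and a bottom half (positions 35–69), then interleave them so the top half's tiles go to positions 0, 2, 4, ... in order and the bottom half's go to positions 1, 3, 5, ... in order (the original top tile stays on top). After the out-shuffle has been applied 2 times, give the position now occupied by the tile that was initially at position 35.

Track the tile's position through each out-shuffle:
35 → 1 → 2

2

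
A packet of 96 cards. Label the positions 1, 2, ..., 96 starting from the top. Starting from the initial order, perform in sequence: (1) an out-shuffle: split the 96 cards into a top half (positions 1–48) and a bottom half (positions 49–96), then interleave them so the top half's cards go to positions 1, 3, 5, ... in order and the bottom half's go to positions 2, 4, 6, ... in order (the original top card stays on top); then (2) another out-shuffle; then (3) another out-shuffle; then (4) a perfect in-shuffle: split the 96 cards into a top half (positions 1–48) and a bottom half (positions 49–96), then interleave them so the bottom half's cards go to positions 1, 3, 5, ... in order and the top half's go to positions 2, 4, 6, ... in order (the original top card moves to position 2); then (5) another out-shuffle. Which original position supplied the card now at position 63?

86

Undo the operations in reverse order, starting from position 63:
  undo op 5 (out-shuffle, from top half): 63 ← 32
  undo op 4 (in-shuffle, from top half): 32 ← 16
  undo op 3 (out-shuffle, from bottom half): 16 ← 56
  undo op 2 (out-shuffle, from bottom half): 56 ← 76
  undo op 1 (out-shuffle, from bottom half): 76 ← 86
So the card at position 63 came from original position 86.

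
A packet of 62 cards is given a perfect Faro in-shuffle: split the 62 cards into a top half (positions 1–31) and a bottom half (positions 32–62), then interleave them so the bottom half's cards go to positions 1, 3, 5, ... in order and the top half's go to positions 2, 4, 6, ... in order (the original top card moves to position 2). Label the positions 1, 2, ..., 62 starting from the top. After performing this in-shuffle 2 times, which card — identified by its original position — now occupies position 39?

Work backwards from position 39, undoing one in-shuffle at a time:
39 ← 51 ← 57
So the card now at position 39 started at position 57.

57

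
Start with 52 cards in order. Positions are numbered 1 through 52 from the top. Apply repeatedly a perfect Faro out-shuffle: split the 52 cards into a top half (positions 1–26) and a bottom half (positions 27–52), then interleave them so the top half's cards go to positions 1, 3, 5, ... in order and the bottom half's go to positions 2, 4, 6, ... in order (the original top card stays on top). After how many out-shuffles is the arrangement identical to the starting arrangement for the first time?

8

The out-shuffle permutes the 52 positions with cycle lengths [1, 1, 2, 8, 8, 8, 8, 8, 8].
Every card is home exactly when every cycle has completed a whole number of laps, i.e. after lcm(1, 2, 8) = 8 out-shuffles.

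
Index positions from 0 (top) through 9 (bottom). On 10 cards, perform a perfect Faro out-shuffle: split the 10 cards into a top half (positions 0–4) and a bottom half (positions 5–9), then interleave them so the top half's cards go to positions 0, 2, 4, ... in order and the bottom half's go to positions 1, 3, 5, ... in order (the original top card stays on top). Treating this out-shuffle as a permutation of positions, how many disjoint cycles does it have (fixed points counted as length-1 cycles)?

4

Trace each unvisited position around until it returns:
(0) (1 2 4 8 7 5) (3 6) (9)
4 cycles in total.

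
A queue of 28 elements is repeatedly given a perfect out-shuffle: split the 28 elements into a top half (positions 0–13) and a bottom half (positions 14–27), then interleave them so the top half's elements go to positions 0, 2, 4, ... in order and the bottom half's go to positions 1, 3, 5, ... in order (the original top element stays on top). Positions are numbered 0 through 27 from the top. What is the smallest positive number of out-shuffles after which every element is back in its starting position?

18

The out-shuffle permutes the 28 positions with cycle lengths [1, 1, 2, 6, 18].
Every element is home exactly when every cycle has completed a whole number of laps, i.e. after lcm(1, 2, 6, 18) = 18 out-shuffles.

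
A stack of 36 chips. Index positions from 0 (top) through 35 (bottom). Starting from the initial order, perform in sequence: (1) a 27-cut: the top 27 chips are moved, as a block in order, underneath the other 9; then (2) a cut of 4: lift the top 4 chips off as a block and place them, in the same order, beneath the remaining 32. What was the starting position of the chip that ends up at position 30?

Undo the operations in reverse order, starting from position 30:
  undo op 2 (cut 4): 30 ← 34
  undo op 1 (cut 27): 34 ← 25
So the chip at position 30 came from original position 25.

25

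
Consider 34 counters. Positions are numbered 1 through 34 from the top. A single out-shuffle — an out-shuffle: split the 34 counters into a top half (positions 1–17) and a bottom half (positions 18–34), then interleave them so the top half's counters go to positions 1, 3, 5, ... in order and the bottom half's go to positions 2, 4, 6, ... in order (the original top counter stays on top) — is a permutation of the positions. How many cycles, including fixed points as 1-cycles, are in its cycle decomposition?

6

Trace each unvisited position around until it returns:
(1) (2 3 5 9 17 33 32 30 26 18) (4 7 13 25 16 31 28 22 10 19) (6 11 21 8 15 29 24 14 27 20) (12 23) (34)
6 cycles in total.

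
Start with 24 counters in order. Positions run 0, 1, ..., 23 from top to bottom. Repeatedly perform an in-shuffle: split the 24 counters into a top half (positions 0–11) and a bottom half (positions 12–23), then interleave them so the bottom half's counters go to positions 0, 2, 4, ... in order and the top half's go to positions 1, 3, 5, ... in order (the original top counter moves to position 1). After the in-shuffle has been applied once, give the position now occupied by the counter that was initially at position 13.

Track the counter's position through each in-shuffle:
13 → 2

2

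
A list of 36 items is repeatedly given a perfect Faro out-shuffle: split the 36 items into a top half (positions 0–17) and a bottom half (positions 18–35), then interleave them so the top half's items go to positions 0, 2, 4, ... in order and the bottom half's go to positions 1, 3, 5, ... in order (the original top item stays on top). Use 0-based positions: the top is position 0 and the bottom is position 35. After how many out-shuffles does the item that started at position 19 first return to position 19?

Follow position 19 under repeated out-shuffles:
19 → 3 → 6 → 12 → 24 → 13 → 26 → 17 → 34 → 33 → 31 → 27 → 19
It first returns after 12 out-shuffles.

12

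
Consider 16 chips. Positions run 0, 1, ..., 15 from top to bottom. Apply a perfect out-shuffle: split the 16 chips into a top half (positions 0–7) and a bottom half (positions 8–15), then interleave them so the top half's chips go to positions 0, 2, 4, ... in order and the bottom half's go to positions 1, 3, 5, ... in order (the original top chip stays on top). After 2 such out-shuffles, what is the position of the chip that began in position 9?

6

Track the chip's position through each out-shuffle:
9 → 3 → 6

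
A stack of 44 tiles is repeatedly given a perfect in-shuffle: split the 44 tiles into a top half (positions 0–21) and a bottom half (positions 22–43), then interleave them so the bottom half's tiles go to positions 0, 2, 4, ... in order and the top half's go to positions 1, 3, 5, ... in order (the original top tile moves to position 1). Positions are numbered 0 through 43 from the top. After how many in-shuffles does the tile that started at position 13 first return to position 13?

12

Follow position 13 under repeated in-shuffles:
13 → 27 → 10 → 21 → 43 → 42 → 40 → 36 → 28 → 12 → 25 → 6 → 13
It first returns after 12 in-shuffles.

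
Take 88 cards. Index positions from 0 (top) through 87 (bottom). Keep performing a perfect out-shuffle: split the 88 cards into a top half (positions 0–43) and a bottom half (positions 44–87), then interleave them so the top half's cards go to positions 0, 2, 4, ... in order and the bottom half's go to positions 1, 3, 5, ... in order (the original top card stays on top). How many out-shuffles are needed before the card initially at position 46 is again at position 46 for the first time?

28

Follow position 46 under repeated out-shuffles:
46 → 5 → 10 → 20 → 40 → 80 → 73 → 59 → ... → 46 (length 28)
It first returns after 28 out-shuffles.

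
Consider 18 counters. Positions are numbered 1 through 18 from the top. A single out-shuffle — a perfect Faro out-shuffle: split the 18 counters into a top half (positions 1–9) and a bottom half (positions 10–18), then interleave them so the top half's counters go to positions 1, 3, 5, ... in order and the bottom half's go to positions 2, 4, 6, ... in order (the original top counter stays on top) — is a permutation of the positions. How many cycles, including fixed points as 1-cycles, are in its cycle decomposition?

Trace each unvisited position around until it returns:
(1) (2 3 5 9 17 16 14 10) (4 7 13 8 15 12 6 11) (18)
4 cycles in total.

4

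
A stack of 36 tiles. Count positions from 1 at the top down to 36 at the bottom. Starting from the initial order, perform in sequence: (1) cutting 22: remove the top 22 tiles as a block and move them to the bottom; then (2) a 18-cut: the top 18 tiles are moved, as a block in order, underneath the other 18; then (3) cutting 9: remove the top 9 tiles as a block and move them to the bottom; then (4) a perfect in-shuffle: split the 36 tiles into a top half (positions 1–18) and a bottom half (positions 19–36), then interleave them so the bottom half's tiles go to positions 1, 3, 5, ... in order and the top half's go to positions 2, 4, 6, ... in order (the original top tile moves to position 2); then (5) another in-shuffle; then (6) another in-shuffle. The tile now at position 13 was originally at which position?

Undo the operations in reverse order, starting from position 13:
  undo op 6 (in-shuffle, from bottom half): 13 ← 25
  undo op 5 (in-shuffle, from bottom half): 25 ← 31
  undo op 4 (in-shuffle, from bottom half): 31 ← 34
  undo op 3 (cut 9): 34 ← 7
  undo op 2 (cut 18): 7 ← 25
  undo op 1 (cut 22): 25 ← 11
So the tile at position 13 came from original position 11.

11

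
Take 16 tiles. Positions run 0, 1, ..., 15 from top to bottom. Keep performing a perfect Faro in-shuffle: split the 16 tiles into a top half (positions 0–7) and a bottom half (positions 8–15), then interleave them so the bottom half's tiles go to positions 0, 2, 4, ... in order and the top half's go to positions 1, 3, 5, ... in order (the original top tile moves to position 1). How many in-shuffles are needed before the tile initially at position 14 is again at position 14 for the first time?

Follow position 14 under repeated in-shuffles:
14 → 12 → 8 → 0 → 1 → 3 → 7 → 15 → 14
It first returns after 8 in-shuffles.

8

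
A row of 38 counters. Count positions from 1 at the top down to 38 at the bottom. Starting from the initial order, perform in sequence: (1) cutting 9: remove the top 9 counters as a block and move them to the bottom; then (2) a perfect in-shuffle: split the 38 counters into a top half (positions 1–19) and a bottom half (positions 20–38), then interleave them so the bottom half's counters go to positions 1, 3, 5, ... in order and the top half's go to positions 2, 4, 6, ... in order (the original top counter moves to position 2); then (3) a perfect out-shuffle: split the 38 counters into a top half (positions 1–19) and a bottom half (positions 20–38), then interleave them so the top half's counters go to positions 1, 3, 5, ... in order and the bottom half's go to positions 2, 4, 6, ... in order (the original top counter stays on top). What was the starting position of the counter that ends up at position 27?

Undo the operations in reverse order, starting from position 27:
  undo op 3 (out-shuffle, from top half): 27 ← 14
  undo op 2 (in-shuffle, from top half): 14 ← 7
  undo op 1 (cut 9): 7 ← 16
So the counter at position 27 came from original position 16.

16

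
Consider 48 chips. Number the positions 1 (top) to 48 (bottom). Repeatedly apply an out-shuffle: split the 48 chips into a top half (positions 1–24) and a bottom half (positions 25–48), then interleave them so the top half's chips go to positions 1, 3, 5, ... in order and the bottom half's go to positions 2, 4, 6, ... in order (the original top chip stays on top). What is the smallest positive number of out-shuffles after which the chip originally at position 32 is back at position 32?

23

Follow position 32 under repeated out-shuffles:
32 → 16 → 31 → 14 → 27 → 6 → 11 → 21 → ... → 32 (length 23)
It first returns after 23 out-shuffles.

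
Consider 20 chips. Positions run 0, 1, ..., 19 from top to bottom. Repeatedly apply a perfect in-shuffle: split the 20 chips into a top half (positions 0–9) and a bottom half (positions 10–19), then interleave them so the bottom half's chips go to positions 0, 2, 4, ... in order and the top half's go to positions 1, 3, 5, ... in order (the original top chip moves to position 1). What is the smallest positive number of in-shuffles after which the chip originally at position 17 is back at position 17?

3

Follow position 17 under repeated in-shuffles:
17 → 14 → 8 → 17
It first returns after 3 in-shuffles.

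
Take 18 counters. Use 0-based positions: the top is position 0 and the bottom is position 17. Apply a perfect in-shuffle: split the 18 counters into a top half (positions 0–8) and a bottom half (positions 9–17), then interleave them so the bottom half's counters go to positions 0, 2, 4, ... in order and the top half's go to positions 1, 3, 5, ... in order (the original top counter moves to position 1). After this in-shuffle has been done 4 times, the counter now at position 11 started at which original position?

14

Work backwards from position 11, undoing one in-shuffle at a time:
11 ← 5 ← 2 ← 10 ← 14
So the counter now at position 11 started at position 14.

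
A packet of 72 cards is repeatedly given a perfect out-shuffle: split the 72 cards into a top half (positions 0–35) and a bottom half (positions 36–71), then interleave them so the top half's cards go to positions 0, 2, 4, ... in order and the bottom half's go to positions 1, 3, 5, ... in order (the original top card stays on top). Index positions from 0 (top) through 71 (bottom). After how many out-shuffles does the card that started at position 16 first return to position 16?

35

Follow position 16 under repeated out-shuffles:
16 → 32 → 64 → 57 → 43 → 15 → 30 → 60 → ... → 16 (length 35)
It first returns after 35 out-shuffles.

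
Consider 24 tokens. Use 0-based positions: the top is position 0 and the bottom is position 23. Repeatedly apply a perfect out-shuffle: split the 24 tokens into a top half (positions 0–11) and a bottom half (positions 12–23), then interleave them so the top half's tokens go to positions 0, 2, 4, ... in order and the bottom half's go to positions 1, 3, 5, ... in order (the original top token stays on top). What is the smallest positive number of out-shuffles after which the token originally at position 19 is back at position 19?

11

Follow position 19 under repeated out-shuffles:
19 → 15 → 7 → 14 → 5 → 10 → 20 → 17 → 11 → 22 → 21 → 19
It first returns after 11 out-shuffles.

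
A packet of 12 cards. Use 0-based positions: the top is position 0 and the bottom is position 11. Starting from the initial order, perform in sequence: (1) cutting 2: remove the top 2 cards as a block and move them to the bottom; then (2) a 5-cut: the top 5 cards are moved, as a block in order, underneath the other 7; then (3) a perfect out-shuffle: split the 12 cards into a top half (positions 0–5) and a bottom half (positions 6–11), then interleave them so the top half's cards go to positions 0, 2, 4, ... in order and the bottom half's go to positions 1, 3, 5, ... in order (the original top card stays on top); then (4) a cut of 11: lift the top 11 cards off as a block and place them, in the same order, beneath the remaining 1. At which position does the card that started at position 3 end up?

6

Track the card from position 3 forward through each operation:
  after op 1 (cut 2): 3 → 1
  after op 2 (cut 5): 1 → 8
  after op 3 (out-shuffle): 8 → 5
  after op 4 (cut 11): 5 → 6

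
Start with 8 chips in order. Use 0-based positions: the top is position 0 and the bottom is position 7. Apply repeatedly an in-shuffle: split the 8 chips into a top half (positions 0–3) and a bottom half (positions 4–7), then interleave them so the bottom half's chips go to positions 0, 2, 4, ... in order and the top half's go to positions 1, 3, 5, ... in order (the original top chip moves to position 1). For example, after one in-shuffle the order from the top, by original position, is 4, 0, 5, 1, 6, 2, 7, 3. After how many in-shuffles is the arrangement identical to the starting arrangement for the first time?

6

The in-shuffle permutes the 8 positions with cycle lengths [2, 6].
Every chip is home exactly when every cycle has completed a whole number of laps, i.e. after lcm(2, 6) = 6 in-shuffles.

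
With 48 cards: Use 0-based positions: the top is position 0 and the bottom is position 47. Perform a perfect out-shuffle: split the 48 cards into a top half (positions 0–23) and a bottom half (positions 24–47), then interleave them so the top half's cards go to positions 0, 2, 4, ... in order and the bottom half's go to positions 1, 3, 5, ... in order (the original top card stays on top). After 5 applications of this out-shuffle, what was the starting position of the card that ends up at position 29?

Work backwards from position 29, undoing one out-shuffle at a time:
29 ← 38 ← 19 ← 33 ← 40 ← 20
So the card now at position 29 started at position 20.

20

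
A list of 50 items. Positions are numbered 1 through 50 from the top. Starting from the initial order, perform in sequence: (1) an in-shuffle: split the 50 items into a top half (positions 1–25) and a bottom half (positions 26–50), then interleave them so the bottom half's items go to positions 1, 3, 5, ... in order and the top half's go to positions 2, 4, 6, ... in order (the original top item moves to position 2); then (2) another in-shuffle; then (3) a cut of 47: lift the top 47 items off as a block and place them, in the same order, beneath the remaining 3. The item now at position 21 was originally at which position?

30

Undo the operations in reverse order, starting from position 21:
  undo op 3 (cut 47): 21 ← 18
  undo op 2 (in-shuffle, from top half): 18 ← 9
  undo op 1 (in-shuffle, from bottom half): 9 ← 30
So the item at position 21 came from original position 30.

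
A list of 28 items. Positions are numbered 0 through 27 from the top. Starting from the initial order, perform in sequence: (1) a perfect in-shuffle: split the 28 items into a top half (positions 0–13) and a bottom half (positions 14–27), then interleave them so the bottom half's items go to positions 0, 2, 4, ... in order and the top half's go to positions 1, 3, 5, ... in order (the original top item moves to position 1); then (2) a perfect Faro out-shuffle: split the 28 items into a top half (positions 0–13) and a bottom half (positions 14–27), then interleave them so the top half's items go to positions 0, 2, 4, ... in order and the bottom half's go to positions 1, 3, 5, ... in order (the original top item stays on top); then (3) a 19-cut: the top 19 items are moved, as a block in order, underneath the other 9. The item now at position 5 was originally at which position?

20

Undo the operations in reverse order, starting from position 5:
  undo op 3 (cut 19): 5 ← 24
  undo op 2 (out-shuffle, from top half): 24 ← 12
  undo op 1 (in-shuffle, from bottom half): 12 ← 20
So the item at position 5 came from original position 20.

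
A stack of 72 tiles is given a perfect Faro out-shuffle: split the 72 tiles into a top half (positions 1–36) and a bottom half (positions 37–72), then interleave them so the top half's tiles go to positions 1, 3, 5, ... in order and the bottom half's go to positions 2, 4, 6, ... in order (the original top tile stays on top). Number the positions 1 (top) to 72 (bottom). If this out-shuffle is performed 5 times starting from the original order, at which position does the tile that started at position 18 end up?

48

Track the tile's position through each out-shuffle:
18 → 35 → 69 → 66 → 60 → 48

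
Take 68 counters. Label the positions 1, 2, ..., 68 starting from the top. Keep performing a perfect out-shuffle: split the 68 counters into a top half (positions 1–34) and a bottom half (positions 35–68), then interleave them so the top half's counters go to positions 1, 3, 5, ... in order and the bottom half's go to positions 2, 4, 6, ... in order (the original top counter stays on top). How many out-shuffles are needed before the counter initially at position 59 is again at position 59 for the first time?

Follow position 59 under repeated out-shuffles:
59 → 50 → 32 → 63 → 58 → 48 → 28 → 55 → ... → 59 (length 66)
It first returns after 66 out-shuffles.

66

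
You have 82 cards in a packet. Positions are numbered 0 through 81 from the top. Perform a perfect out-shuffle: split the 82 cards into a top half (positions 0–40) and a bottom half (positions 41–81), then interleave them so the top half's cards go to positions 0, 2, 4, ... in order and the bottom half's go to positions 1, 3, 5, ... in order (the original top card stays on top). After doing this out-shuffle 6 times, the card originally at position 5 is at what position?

Track the card's position through each out-shuffle:
5 → 10 → 20 → 40 → 80 → 79 → 77

77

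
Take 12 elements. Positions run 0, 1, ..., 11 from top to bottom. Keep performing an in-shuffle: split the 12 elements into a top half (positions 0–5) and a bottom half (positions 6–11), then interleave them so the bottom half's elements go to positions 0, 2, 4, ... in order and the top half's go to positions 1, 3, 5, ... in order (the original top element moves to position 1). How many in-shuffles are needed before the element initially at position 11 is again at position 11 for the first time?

12

Follow position 11 under repeated in-shuffles:
11 → 10 → 8 → 4 → 9 → 6 → 0 → 1 → 3 → 7 → 2 → 5 → 11
It first returns after 12 in-shuffles.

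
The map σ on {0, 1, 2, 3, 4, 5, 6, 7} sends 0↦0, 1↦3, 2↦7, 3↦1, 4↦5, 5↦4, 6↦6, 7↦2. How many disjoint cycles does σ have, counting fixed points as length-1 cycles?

5

Cycle decomposition: (0) (1 3) (2 7) (4 5) (6).
5 cycles.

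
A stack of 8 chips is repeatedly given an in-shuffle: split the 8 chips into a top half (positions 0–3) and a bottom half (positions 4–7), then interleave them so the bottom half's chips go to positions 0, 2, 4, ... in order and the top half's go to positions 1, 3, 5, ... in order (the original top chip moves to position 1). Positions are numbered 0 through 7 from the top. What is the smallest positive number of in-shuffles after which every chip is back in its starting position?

The in-shuffle permutes the 8 positions with cycle lengths [2, 6].
Every chip is home exactly when every cycle has completed a whole number of laps, i.e. after lcm(2, 6) = 6 in-shuffles.

6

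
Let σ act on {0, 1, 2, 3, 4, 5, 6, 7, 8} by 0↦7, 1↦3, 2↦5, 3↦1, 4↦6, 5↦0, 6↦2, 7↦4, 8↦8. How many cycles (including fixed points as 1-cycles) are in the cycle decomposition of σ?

3

Cycle decomposition: (0 7 4 6 2 5) (1 3) (8).
3 cycles.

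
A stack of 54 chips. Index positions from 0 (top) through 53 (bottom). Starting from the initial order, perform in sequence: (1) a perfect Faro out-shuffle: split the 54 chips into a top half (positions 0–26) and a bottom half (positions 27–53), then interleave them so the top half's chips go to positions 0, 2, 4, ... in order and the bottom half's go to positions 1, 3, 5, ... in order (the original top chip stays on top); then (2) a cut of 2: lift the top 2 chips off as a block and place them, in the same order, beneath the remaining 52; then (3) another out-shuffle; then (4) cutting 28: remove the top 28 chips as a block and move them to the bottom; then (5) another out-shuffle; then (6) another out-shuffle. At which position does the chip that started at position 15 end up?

10

Track the chip from position 15 forward through each operation:
  after op 1 (out-shuffle): 15 → 30
  after op 2 (cut 2): 30 → 28
  after op 3 (out-shuffle): 28 → 3
  after op 4 (cut 28): 3 → 29
  after op 5 (out-shuffle): 29 → 5
  after op 6 (out-shuffle): 5 → 10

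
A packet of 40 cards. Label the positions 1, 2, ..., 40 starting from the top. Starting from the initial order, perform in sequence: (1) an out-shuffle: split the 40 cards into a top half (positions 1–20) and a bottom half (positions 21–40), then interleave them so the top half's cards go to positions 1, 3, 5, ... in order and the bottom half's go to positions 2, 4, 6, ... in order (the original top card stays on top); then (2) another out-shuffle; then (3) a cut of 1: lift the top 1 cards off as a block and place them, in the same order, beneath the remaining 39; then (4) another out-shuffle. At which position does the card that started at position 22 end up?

11

Track the card from position 22 forward through each operation:
  after op 1 (out-shuffle): 22 → 4
  after op 2 (out-shuffle): 4 → 7
  after op 3 (cut 1): 7 → 6
  after op 4 (out-shuffle): 6 → 11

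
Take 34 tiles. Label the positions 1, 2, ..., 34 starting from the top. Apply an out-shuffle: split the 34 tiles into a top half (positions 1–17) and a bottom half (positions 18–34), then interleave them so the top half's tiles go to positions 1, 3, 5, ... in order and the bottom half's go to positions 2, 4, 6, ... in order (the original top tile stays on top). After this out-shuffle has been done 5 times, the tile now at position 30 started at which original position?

5

Work backwards from position 30, undoing one out-shuffle at a time:
30 ← 32 ← 33 ← 17 ← 9 ← 5
So the tile now at position 30 started at position 5.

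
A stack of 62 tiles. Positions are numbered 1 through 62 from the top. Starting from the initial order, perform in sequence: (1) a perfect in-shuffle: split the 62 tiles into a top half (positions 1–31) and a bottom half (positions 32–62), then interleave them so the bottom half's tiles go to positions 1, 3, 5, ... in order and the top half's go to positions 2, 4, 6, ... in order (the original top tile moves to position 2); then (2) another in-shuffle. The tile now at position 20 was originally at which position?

5

Undo the operations in reverse order, starting from position 20:
  undo op 2 (in-shuffle, from top half): 20 ← 10
  undo op 1 (in-shuffle, from top half): 10 ← 5
So the tile at position 20 came from original position 5.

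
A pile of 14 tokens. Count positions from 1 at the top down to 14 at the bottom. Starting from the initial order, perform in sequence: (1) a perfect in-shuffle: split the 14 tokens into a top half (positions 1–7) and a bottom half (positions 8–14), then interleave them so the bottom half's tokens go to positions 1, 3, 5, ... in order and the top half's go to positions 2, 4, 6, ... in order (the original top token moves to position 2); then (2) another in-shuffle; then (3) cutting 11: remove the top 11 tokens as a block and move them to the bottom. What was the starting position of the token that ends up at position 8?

Undo the operations in reverse order, starting from position 8:
  undo op 3 (cut 11): 8 ← 5
  undo op 2 (in-shuffle, from bottom half): 5 ← 10
  undo op 1 (in-shuffle, from top half): 10 ← 5
So the token at position 8 came from original position 5.

5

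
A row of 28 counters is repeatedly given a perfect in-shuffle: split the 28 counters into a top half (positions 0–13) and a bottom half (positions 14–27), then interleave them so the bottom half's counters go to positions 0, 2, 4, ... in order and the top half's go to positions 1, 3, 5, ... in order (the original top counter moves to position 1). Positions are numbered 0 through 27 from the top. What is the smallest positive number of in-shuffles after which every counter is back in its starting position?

The in-shuffle permutes the 28 positions with cycle lengths [28].
Every counter is home exactly when every cycle has completed a whole number of laps, i.e. after lcm(28) = 28 in-shuffles.

28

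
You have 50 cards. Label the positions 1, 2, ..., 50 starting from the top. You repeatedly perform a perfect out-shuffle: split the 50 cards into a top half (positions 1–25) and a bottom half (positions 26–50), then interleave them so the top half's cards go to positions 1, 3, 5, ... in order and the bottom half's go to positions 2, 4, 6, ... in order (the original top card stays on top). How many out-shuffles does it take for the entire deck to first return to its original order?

The out-shuffle permutes the 50 positions with cycle lengths [1, 1, 3, 3, 21, 21].
Every card is home exactly when every cycle has completed a whole number of laps, i.e. after lcm(1, 3, 21) = 21 out-shuffles.

21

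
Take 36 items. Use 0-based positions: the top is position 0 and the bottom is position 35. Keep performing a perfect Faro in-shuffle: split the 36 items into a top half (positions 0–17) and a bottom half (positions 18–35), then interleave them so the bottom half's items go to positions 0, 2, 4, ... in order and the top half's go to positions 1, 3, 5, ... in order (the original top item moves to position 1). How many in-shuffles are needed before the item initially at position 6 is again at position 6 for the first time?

Follow position 6 under repeated in-shuffles:
6 → 13 → 27 → 18 → 0 → 1 → 3 → 7 → ... → 6 (length 36)
It first returns after 36 in-shuffles.

36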